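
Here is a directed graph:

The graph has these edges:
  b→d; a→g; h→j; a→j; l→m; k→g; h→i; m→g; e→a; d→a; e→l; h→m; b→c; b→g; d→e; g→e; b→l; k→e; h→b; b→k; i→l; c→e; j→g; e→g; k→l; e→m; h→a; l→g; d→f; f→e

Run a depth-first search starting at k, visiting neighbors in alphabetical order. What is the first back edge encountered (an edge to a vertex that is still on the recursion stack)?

DFS from k (visiting neighbors in alphabetical order); mark gray on enter, black on exit:
k gray
  e gray
    a gray
      g gray
        g→e: e is gray → back edge
First back edge: g → e.

g->e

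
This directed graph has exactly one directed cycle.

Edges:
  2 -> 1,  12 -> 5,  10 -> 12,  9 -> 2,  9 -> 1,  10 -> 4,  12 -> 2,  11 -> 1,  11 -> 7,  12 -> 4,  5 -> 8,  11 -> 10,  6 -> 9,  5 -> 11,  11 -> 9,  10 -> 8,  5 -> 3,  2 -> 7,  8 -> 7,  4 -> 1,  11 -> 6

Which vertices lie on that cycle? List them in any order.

5, 10, 11, 12

DFS with gray/black marking from 12:
12 gray
  4 gray
    1 gray
    1 black
  4 black
  5 gray
    8 gray
      7 gray
      7 black
    8 black
    3 gray
    3 black
    11 gray
      10 gray
        10→4: 4 black — skip
        10→8: 8 black — skip
        10→12: 12 is gray → back edge
Back edge closes the cycle 12 → 5 → 11 → 10 → 12; its vertices are {5, 10, 11, 12}.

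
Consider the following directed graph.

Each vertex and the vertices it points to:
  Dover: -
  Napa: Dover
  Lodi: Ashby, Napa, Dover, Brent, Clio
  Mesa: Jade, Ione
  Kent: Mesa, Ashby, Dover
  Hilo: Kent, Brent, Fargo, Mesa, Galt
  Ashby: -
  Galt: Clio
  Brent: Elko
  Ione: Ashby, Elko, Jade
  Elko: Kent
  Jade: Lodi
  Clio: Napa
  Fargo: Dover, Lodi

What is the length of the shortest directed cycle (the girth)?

For each vertex v, BFS finds the shortest path from v back to v.
The shortest such closed walk is Mesa → Ione → Elko → Kent → Mesa, length 4.

4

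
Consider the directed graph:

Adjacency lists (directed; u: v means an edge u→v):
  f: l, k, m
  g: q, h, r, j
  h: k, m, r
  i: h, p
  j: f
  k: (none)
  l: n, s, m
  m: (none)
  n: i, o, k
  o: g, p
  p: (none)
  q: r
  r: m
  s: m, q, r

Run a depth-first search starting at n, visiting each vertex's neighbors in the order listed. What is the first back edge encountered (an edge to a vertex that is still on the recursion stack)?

DFS from n (visiting each vertex's neighbors in the order listed); mark gray on enter, black on exit:
n gray
  i gray
    h gray
      k gray
      k black
      m gray
      m black
      r gray
        r→m: m black — skip
      r black
    h black
    p gray
    p black
  i black
  o gray
    g gray
      q gray
        q→r: r black — skip
      q black
      g→h: h black — skip
      g→r: r black — skip
      j gray
        f gray
          l gray
            l→n: n is gray → back edge
First back edge: l → n.

l->n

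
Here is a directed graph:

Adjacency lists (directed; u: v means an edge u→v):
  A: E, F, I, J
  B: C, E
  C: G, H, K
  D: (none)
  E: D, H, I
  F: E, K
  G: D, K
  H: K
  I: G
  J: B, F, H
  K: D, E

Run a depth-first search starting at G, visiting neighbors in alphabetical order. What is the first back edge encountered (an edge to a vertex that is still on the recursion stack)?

H→K

DFS from G (visiting neighbors in alphabetical order); mark gray on enter, black on exit:
G gray
  D gray
  D black
  K gray
    K→D: D black — skip
    E gray
      E→D: D black — skip
      H gray
        H→K: K is gray → back edge
First back edge: H → K.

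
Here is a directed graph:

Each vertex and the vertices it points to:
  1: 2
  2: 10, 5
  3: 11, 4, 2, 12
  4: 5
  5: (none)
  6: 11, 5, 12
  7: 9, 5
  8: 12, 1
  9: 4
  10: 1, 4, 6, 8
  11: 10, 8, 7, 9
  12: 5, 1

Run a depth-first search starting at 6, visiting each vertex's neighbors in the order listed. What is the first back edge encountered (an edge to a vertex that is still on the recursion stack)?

DFS from 6 (visiting each vertex's neighbors in the order listed); mark gray on enter, black on exit:
6 gray
  11 gray
    10 gray
      1 gray
        2 gray
          2→10: 10 is gray → back edge
First back edge: 2 → 10.

2->10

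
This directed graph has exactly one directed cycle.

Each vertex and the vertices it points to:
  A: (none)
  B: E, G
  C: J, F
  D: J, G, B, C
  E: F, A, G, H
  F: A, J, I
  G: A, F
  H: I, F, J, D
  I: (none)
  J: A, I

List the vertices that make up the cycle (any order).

DFS with gray/black marking from D:
D gray
  J gray
    A gray
    A black
    I gray
    I black
  J black
  G gray
    G→A: A black — skip
    F gray
      F→A: A black — skip
      F→J: J black — skip
      F→I: I black — skip
    F black
  G black
  B gray
    E gray
      E→F: F black — skip
      E→A: A black — skip
      E→G: G black — skip
      H gray
        H→I: I black — skip
        H→F: F black — skip
        H→J: J black — skip
        H→D: D is gray → back edge
Back edge closes the cycle D → B → E → H → D; its vertices are {B, D, E, H}.

B, D, E, H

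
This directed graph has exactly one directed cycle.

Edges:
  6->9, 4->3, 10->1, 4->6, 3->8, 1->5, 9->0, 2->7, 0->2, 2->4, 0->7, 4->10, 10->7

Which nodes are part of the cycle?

0, 2, 4, 6, 9

DFS with gray/black marking from 4:
4 gray
  6 gray
    9 gray
      0 gray
        2 gray
          7 gray
          7 black
          2→4: 4 is gray → back edge
Back edge closes the cycle 4 → 6 → 9 → 0 → 2 → 4; its vertices are {0, 2, 4, 6, 9}.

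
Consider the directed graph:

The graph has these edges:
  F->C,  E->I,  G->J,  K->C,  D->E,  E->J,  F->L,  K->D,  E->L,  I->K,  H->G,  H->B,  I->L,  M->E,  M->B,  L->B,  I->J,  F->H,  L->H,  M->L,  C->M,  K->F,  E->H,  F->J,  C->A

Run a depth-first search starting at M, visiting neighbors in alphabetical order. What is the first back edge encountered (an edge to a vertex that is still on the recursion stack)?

DFS from M (visiting neighbors in alphabetical order); mark gray on enter, black on exit:
M gray
  B gray
  B black
  E gray
    H gray
      H→B: B black — skip
      G gray
        J gray
        J black
      G black
    H black
    I gray
      I→J: J black — skip
      K gray
        C gray
          A gray
          A black
          C→M: M is gray → back edge
First back edge: C → M.

C→M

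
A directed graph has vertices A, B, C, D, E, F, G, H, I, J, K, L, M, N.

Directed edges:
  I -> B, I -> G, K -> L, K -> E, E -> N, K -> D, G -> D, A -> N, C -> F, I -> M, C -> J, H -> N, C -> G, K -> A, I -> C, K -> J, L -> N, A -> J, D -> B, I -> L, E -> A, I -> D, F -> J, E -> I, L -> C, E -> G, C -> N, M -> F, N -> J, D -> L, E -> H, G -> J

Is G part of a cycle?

Yes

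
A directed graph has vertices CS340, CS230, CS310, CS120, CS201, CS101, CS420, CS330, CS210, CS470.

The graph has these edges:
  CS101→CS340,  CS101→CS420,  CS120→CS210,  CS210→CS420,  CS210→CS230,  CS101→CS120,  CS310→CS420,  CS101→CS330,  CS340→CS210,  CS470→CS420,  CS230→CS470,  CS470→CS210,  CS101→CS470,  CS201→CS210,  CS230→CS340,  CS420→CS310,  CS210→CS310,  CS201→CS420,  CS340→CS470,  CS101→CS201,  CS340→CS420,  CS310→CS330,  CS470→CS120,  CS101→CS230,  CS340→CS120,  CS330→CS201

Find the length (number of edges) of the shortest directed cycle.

For each vertex v, BFS finds the shortest path from v back to v.
The shortest such closed walk is CS310 → CS420 → CS310, length 2.

2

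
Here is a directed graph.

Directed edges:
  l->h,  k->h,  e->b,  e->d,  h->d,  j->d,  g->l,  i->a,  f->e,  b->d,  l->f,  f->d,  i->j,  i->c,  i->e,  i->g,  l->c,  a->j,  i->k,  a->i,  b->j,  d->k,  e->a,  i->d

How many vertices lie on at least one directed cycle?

A vertex is on a directed cycle iff it belongs to a strongly connected component of size ≥ 2 (or has a self-loop).
The vertices on cycles are {a, d, e, f, g, h, i, k, l} — 9 in total.

9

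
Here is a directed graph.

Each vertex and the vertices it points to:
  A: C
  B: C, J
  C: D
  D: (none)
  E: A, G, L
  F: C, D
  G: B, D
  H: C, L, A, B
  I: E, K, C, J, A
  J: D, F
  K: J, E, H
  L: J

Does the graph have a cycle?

No

DFS with white/gray/black marking, starting from B:
B gray
  C gray
    D gray
    D black
  C black
  J gray
    J→D: D black — skip
    F gray
      F→C: C black — skip
      F→D: D black — skip
    F black
  J black
B black
A gray
  A→C: C black — skip
A black
E gray
  E→A: A black — skip
  G gray
    G→B: B black — skip
    G→D: D black — skip
  G black
  L gray
    L→J: J black — skip
  L black
E black
H gray
  H→C: C black — skip
  H→L: L black — skip
  H→A: A black — skip
  H→B: B black — skip
H black
I gray
  I→E: E black — skip
  K gray
    K→J: J black — skip
    K→E: E black — skip
    K→H: H black — skip
  K black
  I→C: C black — skip
  I→J: J black — skip
  I→A: A black — skip
I black
Every edge goes to a white or black vertex — no back edge, so the graph is acyclic.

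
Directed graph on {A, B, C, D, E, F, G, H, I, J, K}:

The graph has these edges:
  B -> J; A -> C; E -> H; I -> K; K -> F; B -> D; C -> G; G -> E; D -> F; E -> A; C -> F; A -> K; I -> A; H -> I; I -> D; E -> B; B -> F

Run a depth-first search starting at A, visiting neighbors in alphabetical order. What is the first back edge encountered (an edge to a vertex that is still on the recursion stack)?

E→A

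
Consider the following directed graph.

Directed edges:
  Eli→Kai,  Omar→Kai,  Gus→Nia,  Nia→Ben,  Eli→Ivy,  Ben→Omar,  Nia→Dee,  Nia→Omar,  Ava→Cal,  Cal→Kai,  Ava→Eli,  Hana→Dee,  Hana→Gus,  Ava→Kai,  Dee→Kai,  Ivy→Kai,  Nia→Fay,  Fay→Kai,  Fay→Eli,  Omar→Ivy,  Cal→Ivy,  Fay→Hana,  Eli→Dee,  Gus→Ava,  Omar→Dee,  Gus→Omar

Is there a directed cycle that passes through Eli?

No

Eli lies on a cycle iff there is a path from Eli back to itself.
Exploring from Eli, it never reaches itself; equivalently, its strongly connected component is a singleton.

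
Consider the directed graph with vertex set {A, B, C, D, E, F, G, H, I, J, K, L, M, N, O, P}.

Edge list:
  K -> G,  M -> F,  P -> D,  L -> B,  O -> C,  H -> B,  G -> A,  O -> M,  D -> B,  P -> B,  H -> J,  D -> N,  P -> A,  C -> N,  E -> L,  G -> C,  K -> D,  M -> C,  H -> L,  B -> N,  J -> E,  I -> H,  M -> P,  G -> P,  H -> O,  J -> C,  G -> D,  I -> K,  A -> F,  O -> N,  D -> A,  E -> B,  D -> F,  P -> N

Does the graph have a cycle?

No

DFS with white/gray/black marking, starting from N:
N gray
N black
A gray
  F gray
  F black
A black
B gray
  B→N: N black — skip
B black
C gray
  C→N: N black — skip
C black
D gray
  D→N: N black — skip
  D→F: F black — skip
  D→A: A black — skip
  D→B: B black — skip
D black
E gray
  L gray
    L→B: B black — skip
  L black
  E→B: B black — skip
E black
G gray
  P gray
    P→N: N black — skip
    P→D: D black — skip
    P→A: A black — skip
    P→B: B black — skip
  P black
  G→A: A black — skip
  G→C: C black — skip
  G→D: D black — skip
G black
H gray
  H→L: L black — skip
  J gray
    J→E: E black — skip
    J→C: C black — skip
  J black
  O gray
    O→N: N black — skip
    M gray
      M→F: F black — skip
      M→P: P black — skip
      M→C: C black — skip
    M black
    O→C: C black — skip
  O black
  H→B: B black — skip
H black
I gray
  I→H: H black — skip
  K gray
    K→G: G black — skip
    K→D: D black — skip
  K black
I black
Every edge goes to a white or black vertex — no back edge, so the graph is acyclic.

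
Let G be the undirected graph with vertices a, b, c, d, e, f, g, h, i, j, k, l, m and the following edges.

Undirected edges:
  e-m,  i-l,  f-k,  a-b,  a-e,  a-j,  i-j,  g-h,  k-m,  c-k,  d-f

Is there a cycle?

DFS, tracking each vertex's parent; an edge to a visited non-parent vertex closes a cycle.
Start from l:
visit l (parent –)
  visit i (parent l)
    i–l: parent, skip
    visit j (parent i)
      j–i: parent, skip
      visit a (parent j)
        visit e (parent a)
          e–a: parent, skip
          visit m (parent e)
            visit k (parent m)
              visit f (parent k)
                visit d (parent f)
                  d–f: parent, skip
                f–k: parent, skip
              k–m: parent, skip
              visit c (parent k)
                c–k: parent, skip
            m–e: parent, skip
        a–j: parent, skip
        visit b (parent a)
          b–a: parent, skip
visit g (parent –)
  visit h (parent g)
    h–g: parent, skip
No non-parent visited neighbor found — the graph is a forest.

No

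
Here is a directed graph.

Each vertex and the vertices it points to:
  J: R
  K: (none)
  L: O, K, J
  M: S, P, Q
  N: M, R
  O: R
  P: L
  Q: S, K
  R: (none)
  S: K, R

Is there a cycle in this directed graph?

No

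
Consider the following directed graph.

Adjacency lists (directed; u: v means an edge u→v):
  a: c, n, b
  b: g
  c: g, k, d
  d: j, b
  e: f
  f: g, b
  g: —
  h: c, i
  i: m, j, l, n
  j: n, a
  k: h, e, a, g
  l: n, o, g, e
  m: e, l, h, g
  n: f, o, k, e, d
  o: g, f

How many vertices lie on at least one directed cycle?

10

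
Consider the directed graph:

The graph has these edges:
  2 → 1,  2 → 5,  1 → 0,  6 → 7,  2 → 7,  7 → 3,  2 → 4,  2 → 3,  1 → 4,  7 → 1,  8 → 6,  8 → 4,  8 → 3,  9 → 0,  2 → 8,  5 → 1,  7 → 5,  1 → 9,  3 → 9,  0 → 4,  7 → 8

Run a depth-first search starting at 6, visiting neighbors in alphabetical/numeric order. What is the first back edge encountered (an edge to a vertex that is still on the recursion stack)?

DFS from 6 (visiting neighbors in alphabetical/numeric order); mark gray on enter, black on exit:
6 gray
  7 gray
    1 gray
      0 gray
        4 gray
        4 black
      0 black
      1→4: 4 black — skip
      9 gray
        9→0: 0 black — skip
      9 black
    1 black
    3 gray
      3→9: 9 black — skip
    3 black
    5 gray
      5→1: 1 black — skip
    5 black
    8 gray
      8→3: 3 black — skip
      8→4: 4 black — skip
      8→6: 6 is gray → back edge
First back edge: 8 → 6.

8->6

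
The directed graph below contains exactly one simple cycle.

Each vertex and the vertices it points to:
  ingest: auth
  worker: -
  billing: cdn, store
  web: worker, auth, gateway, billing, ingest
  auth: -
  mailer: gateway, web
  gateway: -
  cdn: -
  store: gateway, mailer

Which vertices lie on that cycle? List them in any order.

web, store, mailer, billing

DFS with gray/black marking from web:
web gray
  worker gray
  worker black
  auth gray
  auth black
  gateway gray
  gateway black
  billing gray
    cdn gray
    cdn black
    store gray
      store→gateway: gateway black — skip
      mailer gray
        mailer→gateway: gateway black — skip
        mailer→web: web is gray → back edge
Back edge closes the cycle web → billing → store → mailer → web; its vertices are {web, store, mailer, billing}.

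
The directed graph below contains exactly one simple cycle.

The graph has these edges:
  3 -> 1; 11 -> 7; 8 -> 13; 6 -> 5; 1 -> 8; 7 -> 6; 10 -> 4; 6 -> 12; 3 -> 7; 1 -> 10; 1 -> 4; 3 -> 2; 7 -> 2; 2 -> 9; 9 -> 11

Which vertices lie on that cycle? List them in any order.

DFS with gray/black marking from 7:
7 gray
  2 gray
    9 gray
      11 gray
        11→7: 7 is gray → back edge
Back edge closes the cycle 7 → 2 → 9 → 11 → 7; its vertices are {2, 7, 9, 11}.

2, 7, 9, 11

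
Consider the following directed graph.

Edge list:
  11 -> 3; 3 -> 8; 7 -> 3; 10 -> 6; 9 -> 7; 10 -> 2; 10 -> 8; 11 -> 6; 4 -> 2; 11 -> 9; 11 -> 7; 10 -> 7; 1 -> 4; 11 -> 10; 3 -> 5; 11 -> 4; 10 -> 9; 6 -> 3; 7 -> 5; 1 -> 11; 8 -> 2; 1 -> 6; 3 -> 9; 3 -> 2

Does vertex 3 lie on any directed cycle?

3 is on a cycle iff 3 can reach itself via ≥1 edge.
3 → 9 → 7 → 3 — yes.

Yes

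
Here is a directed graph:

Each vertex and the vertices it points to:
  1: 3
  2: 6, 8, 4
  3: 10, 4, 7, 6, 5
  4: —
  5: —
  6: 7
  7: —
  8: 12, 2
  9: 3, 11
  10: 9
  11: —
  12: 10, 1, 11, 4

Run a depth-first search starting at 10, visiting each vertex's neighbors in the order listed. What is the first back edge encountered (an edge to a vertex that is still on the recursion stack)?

DFS from 10 (visiting each vertex's neighbors in the order listed); mark gray on enter, black on exit:
10 gray
  9 gray
    3 gray
      3→10: 10 is gray → back edge
First back edge: 3 → 10.

3→10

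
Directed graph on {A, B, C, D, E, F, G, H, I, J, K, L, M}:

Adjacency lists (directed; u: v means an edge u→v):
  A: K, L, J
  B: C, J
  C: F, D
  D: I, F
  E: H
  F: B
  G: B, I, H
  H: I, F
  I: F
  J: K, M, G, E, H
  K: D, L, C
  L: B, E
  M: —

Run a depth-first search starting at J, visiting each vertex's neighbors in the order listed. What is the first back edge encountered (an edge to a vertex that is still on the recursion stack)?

C→F

DFS from J (visiting each vertex's neighbors in the order listed); mark gray on enter, black on exit:
J gray
  K gray
    D gray
      I gray
        F gray
          B gray
            C gray
              C→F: F is gray → back edge
First back edge: C → F.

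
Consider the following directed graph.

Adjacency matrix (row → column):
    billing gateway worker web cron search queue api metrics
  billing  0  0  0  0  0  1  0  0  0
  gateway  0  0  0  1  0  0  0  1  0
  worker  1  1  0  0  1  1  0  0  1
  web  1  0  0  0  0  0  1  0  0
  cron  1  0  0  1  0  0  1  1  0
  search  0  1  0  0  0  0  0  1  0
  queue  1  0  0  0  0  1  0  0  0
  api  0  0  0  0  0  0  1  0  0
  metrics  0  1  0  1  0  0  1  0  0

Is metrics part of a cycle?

No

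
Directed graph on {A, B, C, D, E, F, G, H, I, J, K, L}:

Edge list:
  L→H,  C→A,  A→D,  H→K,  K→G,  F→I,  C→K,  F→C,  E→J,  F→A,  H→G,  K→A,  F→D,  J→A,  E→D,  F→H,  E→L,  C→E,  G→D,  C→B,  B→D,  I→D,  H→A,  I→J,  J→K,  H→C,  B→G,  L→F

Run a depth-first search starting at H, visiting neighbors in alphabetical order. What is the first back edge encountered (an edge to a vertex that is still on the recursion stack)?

F→C

DFS from H (visiting neighbors in alphabetical order); mark gray on enter, black on exit:
H gray
  A gray
    D gray
    D black
  A black
  C gray
    C→A: A black — skip
    B gray
      B→D: D black — skip
      G gray
        G→D: D black — skip
      G black
    B black
    E gray
      E→D: D black — skip
      J gray
        J→A: A black — skip
        K gray
          K→A: A black — skip
          K→G: G black — skip
        K black
      J black
      L gray
        F gray
          F→A: A black — skip
          F→C: C is gray → back edge
First back edge: F → C.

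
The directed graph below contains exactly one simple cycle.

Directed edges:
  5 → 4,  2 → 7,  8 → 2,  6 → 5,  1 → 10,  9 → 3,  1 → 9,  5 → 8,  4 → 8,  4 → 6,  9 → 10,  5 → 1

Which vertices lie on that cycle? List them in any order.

DFS with gray/black marking from 5:
5 gray
  1 gray
    9 gray
      10 gray
      10 black
      3 gray
      3 black
    9 black
    1→10: 10 black — skip
  1 black
  4 gray
    6 gray
      6→5: 5 is gray → back edge
Back edge closes the cycle 5 → 4 → 6 → 5; its vertices are {4, 5, 6}.

4, 5, 6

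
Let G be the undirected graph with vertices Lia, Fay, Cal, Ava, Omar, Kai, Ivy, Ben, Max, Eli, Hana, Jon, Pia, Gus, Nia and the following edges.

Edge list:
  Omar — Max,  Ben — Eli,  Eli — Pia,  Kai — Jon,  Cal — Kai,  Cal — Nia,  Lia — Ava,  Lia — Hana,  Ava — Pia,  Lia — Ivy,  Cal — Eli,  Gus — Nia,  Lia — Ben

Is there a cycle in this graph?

DFS, tracking each vertex's parent; an edge to a visited non-parent vertex closes a cycle.
Start from Cal:
visit Cal (parent –)
  visit Eli (parent Cal)
    visit Ben (parent Eli)
      visit Lia (parent Ben)
        visit Ivy (parent Lia)
          Ivy–Lia: parent, skip
        visit Ava (parent Lia)
          visit Pia (parent Ava)
            Pia–Eli: Eli visited and ≠ parent → cycle
Cycle: Eli – Ben – Lia – Ava – Pia – Eli.

Yes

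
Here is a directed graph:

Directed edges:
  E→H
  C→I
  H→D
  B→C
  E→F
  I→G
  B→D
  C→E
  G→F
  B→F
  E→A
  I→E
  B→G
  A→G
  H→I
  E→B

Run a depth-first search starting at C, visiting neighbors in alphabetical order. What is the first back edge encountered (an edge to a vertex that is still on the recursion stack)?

B→C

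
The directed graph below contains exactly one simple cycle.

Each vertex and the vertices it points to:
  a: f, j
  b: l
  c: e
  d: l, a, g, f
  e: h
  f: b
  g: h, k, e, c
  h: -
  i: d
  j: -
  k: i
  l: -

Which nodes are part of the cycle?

DFS with gray/black marking from d:
d gray
  l gray
  l black
  a gray
    f gray
      b gray
        b→l: l black — skip
      b black
    f black
    j gray
    j black
  a black
  g gray
    h gray
    h black
    k gray
      i gray
        i→d: d is gray → back edge
Back edge closes the cycle d → g → k → i → d; its vertices are {d, g, i, k}.

d, g, i, k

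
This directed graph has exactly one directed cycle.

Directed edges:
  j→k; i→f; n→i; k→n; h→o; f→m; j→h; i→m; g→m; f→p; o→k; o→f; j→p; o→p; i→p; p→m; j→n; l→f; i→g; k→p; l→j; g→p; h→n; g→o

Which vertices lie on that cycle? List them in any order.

g, i, k, n, o

DFS with gray/black marking from o:
o gray
  k gray
    p gray
      m gray
      m black
    p black
    n gray
      i gray
        i→p: p black — skip
        f gray
          f→p: p black — skip
          f→m: m black — skip
        f black
        g gray
          g→p: p black — skip
          g→o: o is gray → back edge
Back edge closes the cycle o → k → n → i → g → o; its vertices are {g, i, k, n, o}.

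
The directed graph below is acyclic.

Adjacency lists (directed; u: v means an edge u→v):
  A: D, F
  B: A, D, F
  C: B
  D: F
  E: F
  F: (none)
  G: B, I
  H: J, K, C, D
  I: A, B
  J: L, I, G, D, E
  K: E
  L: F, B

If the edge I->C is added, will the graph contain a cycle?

No

Adding I→C creates a cycle iff C can already reach I.
Explore from C: no path reaches I. The graph stays acyclic.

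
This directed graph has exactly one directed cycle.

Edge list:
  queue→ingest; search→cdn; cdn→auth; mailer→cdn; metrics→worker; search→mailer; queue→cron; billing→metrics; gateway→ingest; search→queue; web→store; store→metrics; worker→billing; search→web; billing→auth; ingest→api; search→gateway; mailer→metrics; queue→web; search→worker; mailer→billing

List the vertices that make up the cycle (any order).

worker, billing, metrics

DFS with gray/black marking from billing:
billing gray
  auth gray
  auth black
  metrics gray
    worker gray
      worker→billing: billing is gray → back edge
Back edge closes the cycle billing → metrics → worker → billing; its vertices are {worker, billing, metrics}.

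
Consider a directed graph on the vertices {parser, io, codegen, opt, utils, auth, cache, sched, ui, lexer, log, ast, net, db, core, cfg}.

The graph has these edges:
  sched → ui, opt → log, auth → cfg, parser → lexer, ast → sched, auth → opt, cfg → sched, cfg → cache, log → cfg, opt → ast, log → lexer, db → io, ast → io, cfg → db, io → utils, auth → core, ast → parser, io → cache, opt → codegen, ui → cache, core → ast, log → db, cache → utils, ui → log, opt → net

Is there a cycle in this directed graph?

DFS with white/gray/black marking, starting from sched:
sched gray
  ui gray
    cache gray
      utils gray
      utils black
    cache black
    log gray
      cfg gray
        db gray
          io gray
            io→cache: cache black — skip
            io→utils: utils black — skip
          io black
        db black
        cfg→cache: cache black — skip
        cfg→sched: sched is gray → back edge
Back edge found, so a cycle exists: sched → ui → log → cfg → sched.

Yes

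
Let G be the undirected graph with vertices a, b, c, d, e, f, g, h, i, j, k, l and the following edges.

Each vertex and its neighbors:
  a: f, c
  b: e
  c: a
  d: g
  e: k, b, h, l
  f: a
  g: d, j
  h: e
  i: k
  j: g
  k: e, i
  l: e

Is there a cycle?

No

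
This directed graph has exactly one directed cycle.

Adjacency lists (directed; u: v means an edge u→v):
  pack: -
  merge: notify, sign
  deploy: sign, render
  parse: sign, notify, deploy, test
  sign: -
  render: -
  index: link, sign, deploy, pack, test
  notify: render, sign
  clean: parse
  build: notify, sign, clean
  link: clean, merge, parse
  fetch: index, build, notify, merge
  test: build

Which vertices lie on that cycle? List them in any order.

DFS with gray/black marking from build:
build gray
  notify gray
    render gray
    render black
    sign gray
    sign black
  notify black
  build→sign: sign black — skip
  clean gray
    parse gray
      parse→sign: sign black — skip
      parse→notify: notify black — skip
      deploy gray
        deploy→sign: sign black — skip
        deploy→render: render black — skip
      deploy black
      test gray
        test→build: build is gray → back edge
Back edge closes the cycle build → clean → parse → test → build; its vertices are {test, build, clean, parse}.

test, build, clean, parse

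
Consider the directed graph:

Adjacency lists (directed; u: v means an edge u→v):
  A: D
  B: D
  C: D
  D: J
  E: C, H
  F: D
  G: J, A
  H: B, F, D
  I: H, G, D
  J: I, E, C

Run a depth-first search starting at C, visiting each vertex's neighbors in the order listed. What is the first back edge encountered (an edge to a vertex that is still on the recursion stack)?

DFS from C (visiting each vertex's neighbors in the order listed); mark gray on enter, black on exit:
C gray
  D gray
    J gray
      I gray
        H gray
          B gray
            B→D: D is gray → back edge
First back edge: B → D.

B→D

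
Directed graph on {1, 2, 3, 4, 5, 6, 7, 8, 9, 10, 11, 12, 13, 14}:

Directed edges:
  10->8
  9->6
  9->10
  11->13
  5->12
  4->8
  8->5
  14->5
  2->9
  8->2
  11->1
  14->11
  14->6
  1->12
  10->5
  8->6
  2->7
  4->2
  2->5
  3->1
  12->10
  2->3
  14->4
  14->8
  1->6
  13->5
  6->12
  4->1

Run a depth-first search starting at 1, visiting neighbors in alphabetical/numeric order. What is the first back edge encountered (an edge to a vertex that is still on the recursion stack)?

DFS from 1 (visiting neighbors in alphabetical/numeric order); mark gray on enter, black on exit:
1 gray
  6 gray
    12 gray
      10 gray
        5 gray
          5→12: 12 is gray → back edge
First back edge: 5 → 12.

5->12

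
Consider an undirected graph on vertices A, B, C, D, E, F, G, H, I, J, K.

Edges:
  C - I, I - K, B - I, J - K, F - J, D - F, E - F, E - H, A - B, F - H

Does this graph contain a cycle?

Yes

DFS, tracking each vertex's parent; an edge to a visited non-parent vertex closes a cycle.
Start from J:
visit J (parent –)
  visit K (parent J)
    visit I (parent K)
      visit B (parent I)
        visit A (parent B)
          A–B: parent, skip
        B–I: parent, skip
      visit C (parent I)
        C–I: parent, skip
      I–K: parent, skip
    K–J: parent, skip
  visit F (parent J)
    visit H (parent F)
      H–F: parent, skip
      visit E (parent H)
        E–H: parent, skip
        E–F: F visited and ≠ parent → cycle
Cycle: F – H – E – F.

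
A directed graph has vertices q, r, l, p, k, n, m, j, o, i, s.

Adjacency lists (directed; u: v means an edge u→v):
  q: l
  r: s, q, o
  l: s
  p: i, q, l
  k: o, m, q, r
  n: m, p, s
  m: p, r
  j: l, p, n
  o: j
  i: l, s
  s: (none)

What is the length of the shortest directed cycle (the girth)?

5

For each vertex v, BFS finds the shortest path from v back to v.
The shortest such closed walk is o → j → n → m → r → o, length 5.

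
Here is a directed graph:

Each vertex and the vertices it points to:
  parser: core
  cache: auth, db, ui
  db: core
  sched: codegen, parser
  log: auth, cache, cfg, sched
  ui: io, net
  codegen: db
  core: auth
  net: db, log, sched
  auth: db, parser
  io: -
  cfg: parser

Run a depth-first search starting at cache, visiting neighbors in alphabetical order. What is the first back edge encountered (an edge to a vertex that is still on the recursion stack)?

core->auth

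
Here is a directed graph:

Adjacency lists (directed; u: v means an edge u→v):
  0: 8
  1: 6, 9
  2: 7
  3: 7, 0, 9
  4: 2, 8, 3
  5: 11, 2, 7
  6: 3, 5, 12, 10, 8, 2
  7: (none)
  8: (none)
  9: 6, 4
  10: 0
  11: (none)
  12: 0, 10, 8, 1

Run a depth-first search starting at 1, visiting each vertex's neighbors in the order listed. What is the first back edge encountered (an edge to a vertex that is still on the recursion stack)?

9->6

DFS from 1 (visiting each vertex's neighbors in the order listed); mark gray on enter, black on exit:
1 gray
  6 gray
    3 gray
      7 gray
      7 black
      0 gray
        8 gray
        8 black
      0 black
      9 gray
        9→6: 6 is gray → back edge
First back edge: 9 → 6.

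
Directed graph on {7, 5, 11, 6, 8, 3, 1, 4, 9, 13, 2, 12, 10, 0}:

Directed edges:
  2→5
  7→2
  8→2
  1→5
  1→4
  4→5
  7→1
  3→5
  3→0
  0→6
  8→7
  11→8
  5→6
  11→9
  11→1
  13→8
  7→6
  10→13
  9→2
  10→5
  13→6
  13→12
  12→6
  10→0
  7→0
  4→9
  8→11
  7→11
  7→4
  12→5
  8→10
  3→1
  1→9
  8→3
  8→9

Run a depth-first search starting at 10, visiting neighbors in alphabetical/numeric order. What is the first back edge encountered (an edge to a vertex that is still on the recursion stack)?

DFS from 10 (visiting neighbors in alphabetical/numeric order); mark gray on enter, black on exit:
10 gray
  0 gray
    6 gray
    6 black
  0 black
  5 gray
    5→6: 6 black — skip
  5 black
  13 gray
    13→6: 6 black — skip
    8 gray
      2 gray
        2→5: 5 black — skip
      2 black
      3 gray
        3→0: 0 black — skip
        1 gray
          4 gray
            4→5: 5 black — skip
            9 gray
              9→2: 2 black — skip
            9 black
          4 black
          1→5: 5 black — skip
          1→9: 9 black — skip
        1 black
        3→5: 5 black — skip
      3 black
      7 gray
        7→0: 0 black — skip
        7→1: 1 black — skip
        7→2: 2 black — skip
        7→4: 4 black — skip
        7→6: 6 black — skip
        11 gray
          11→1: 1 black — skip
          11→8: 8 is gray → back edge
First back edge: 11 → 8.

11→8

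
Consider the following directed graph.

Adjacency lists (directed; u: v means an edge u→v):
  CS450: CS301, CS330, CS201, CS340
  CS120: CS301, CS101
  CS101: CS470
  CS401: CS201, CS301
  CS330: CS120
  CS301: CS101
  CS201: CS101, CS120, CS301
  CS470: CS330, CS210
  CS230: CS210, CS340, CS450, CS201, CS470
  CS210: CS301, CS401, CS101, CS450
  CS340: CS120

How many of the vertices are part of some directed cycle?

A vertex is on a directed cycle iff it belongs to a strongly connected component of size ≥ 2 (or has a self-loop).
The vertices on cycles are {CS101, CS120, CS201, CS210, CS301, CS330, CS340, CS401, CS450, CS470} — 10 in total.

10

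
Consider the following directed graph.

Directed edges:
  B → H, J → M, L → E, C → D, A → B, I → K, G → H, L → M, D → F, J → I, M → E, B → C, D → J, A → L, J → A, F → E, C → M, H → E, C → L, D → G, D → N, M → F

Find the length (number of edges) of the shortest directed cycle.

For each vertex v, BFS finds the shortest path from v back to v.
The shortest such closed walk is D → J → A → B → C → D, length 5.

5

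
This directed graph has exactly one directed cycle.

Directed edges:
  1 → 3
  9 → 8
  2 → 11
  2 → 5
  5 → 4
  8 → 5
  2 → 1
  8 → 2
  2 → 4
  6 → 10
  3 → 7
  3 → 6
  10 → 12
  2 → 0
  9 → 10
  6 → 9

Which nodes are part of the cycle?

1, 2, 3, 6, 8, 9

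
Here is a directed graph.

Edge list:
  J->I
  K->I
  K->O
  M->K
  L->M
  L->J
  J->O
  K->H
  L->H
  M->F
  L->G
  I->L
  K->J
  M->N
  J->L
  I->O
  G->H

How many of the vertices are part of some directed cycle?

A vertex is on a directed cycle iff it belongs to a strongly connected component of size ≥ 2 (or has a self-loop).
The vertices on cycles are {I, J, K, L, M} — 5 in total.

5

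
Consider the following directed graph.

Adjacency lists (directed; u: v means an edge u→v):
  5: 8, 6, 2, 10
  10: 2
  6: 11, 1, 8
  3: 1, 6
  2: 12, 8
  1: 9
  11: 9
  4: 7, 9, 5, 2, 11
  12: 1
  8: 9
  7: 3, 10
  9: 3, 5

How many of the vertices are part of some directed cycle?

10

A vertex is on a directed cycle iff it belongs to a strongly connected component of size ≥ 2 (or has a self-loop).
The vertices on cycles are {1, 2, 3, 5, 6, 8, 9, 10, 11, 12} — 10 in total.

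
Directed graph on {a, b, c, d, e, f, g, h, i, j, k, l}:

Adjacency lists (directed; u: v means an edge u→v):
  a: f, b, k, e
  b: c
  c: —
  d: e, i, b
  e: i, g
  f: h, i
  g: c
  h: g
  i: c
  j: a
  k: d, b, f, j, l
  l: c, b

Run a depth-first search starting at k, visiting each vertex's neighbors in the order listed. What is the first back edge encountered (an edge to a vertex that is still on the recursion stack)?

a->k

DFS from k (visiting each vertex's neighbors in the order listed); mark gray on enter, black on exit:
k gray
  d gray
    e gray
      i gray
        c gray
        c black
      i black
      g gray
        g→c: c black — skip
      g black
    e black
    d→i: i black — skip
    b gray
      b→c: c black — skip
    b black
  d black
  k→b: b black — skip
  f gray
    h gray
      h→g: g black — skip
    h black
    f→i: i black — skip
  f black
  j gray
    a gray
      a→f: f black — skip
      a→b: b black — skip
      a→k: k is gray → back edge
First back edge: a → k.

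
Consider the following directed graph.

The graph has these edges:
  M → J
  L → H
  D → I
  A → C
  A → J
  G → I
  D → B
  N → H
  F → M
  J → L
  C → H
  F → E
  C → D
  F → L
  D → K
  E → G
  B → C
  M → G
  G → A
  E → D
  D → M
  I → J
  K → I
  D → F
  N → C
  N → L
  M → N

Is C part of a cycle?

C is on a cycle iff C can reach itself via ≥1 edge.
C → D → B → C — yes.

Yes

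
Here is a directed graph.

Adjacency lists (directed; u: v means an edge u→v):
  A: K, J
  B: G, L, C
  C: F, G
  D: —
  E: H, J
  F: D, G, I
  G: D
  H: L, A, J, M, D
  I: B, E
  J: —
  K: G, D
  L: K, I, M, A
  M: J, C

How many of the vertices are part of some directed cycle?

A vertex is on a directed cycle iff it belongs to a strongly connected component of size ≥ 2 (or has a self-loop).
The vertices on cycles are {B, C, E, F, H, I, L, M} — 8 in total.

8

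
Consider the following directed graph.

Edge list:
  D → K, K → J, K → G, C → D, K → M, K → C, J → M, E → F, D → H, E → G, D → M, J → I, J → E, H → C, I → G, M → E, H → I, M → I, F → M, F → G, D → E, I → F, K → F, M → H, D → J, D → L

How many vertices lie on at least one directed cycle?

9

A vertex is on a directed cycle iff it belongs to a strongly connected component of size ≥ 2 (or has a self-loop).
The vertices on cycles are {C, D, E, F, H, I, J, K, M} — 9 in total.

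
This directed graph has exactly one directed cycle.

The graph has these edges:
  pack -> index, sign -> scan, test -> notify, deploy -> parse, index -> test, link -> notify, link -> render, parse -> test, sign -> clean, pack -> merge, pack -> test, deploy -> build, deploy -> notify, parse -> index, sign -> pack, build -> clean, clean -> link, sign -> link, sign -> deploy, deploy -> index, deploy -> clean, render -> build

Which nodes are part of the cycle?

link, build, clean, render

DFS with gray/black marking from link:
link gray
  notify gray
  notify black
  render gray
    build gray
      clean gray
        clean→link: link is gray → back edge
Back edge closes the cycle link → render → build → clean → link; its vertices are {link, build, clean, render}.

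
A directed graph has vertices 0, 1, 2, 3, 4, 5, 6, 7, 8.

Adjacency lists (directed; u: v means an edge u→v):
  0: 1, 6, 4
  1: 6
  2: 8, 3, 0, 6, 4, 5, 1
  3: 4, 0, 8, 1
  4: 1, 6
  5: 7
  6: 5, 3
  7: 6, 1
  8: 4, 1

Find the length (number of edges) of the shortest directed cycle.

3

For each vertex v, BFS finds the shortest path from v back to v.
The shortest such closed walk is 5 → 7 → 6 → 5, length 3.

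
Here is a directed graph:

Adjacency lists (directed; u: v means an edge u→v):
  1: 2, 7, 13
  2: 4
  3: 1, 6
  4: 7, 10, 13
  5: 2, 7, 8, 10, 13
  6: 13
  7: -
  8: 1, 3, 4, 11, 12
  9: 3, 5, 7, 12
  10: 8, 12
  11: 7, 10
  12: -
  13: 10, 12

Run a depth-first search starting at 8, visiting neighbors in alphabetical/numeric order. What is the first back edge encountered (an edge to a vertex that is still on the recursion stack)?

DFS from 8 (visiting neighbors in alphabetical/numeric order); mark gray on enter, black on exit:
8 gray
  1 gray
    2 gray
      4 gray
        7 gray
        7 black
        10 gray
          10→8: 8 is gray → back edge
First back edge: 10 → 8.

10->8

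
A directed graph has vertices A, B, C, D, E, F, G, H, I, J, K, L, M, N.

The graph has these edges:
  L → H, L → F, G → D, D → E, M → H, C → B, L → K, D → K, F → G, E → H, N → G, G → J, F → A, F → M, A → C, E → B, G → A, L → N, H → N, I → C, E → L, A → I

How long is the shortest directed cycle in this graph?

5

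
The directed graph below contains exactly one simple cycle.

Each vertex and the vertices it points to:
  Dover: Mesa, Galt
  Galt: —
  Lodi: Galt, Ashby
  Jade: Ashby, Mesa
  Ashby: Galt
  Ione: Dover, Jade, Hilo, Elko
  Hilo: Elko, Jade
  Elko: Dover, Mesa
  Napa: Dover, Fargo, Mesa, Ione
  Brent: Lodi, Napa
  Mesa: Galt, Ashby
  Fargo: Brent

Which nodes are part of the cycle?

Napa, Brent, Fargo

DFS with gray/black marking from Napa:
Napa gray
  Dover gray
    Mesa gray
      Galt gray
      Galt black
      Ashby gray
        Ashby→Galt: Galt black — skip
      Ashby black
    Mesa black
    Dover→Galt: Galt black — skip
  Dover black
  Fargo gray
    Brent gray
      Lodi gray
        Lodi→Galt: Galt black — skip
        Lodi→Ashby: Ashby black — skip
      Lodi black
      Brent→Napa: Napa is gray → back edge
Back edge closes the cycle Napa → Fargo → Brent → Napa; its vertices are {Napa, Brent, Fargo}.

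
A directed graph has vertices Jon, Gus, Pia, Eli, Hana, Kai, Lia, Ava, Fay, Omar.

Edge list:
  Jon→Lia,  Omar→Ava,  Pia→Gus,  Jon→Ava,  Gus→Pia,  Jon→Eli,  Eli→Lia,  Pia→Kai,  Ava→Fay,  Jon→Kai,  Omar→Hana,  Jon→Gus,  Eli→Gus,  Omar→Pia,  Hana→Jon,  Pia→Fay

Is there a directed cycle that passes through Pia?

Yes

Pia is on a cycle iff Pia can reach itself via ≥1 edge.
Pia → Gus → Pia — yes.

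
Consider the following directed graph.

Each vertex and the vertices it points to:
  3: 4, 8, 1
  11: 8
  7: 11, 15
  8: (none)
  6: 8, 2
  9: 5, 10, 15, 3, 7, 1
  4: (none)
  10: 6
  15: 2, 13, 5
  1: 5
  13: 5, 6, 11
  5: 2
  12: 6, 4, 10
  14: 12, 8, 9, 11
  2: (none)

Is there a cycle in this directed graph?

No

DFS with white/gray/black marking, starting from 7:
7 gray
  11 gray
    8 gray
    8 black
  11 black
  15 gray
    2 gray
    2 black
    13 gray
      5 gray
        5→2: 2 black — skip
      5 black
      6 gray
        6→8: 8 black — skip
        6→2: 2 black — skip
      6 black
      13→11: 11 black — skip
    13 black
    15→5: 5 black — skip
  15 black
7 black
3 gray
  4 gray
  4 black
  3→8: 8 black — skip
  1 gray
    1→5: 5 black — skip
  1 black
3 black
9 gray
  9→5: 5 black — skip
  10 gray
    10→6: 6 black — skip
  10 black
  9→15: 15 black — skip
  9→3: 3 black — skip
  9→7: 7 black — skip
  9→1: 1 black — skip
9 black
12 gray
  12→6: 6 black — skip
  12→4: 4 black — skip
  12→10: 10 black — skip
12 black
14 gray
  14→12: 12 black — skip
  14→8: 8 black — skip
  14→9: 9 black — skip
  14→11: 11 black — skip
14 black
Every edge goes to a white or black vertex — no back edge, so the graph is acyclic.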